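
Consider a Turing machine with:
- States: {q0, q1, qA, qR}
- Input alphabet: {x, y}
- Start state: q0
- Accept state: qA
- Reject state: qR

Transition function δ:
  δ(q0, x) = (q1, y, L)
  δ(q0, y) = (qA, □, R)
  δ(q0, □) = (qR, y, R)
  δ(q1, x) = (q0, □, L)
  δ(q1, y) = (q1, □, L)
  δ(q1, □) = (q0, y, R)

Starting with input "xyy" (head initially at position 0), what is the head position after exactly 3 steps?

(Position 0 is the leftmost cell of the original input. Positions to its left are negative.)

Execution trace (head position shown):
Step 0: [q0]xyy  (head at position 0)
Step 1: move left → [q1]□yyy  (head at position -1)
Step 2: move right → y[q0]yyy  (head at position 0)
Step 3: move right → y□[qA]yy  (head at position 1)

After 3 steps, the head is at position 1.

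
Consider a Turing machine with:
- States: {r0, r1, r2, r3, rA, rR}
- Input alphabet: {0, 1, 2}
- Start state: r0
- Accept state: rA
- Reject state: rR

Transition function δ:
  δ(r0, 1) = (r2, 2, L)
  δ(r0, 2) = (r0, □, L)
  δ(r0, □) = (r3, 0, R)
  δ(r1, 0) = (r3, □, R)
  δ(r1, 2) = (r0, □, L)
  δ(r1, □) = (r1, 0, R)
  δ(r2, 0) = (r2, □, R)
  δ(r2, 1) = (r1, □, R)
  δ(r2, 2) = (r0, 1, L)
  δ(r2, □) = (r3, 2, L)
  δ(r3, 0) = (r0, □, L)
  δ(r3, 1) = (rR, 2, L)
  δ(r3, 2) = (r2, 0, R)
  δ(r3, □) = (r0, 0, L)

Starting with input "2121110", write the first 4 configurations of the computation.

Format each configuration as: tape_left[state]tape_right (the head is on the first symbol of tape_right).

Transitions applied:
Step 1: δ(r0, 2) = (r0, □, L)
Step 2: δ(r0, □) = (r3, 0, R)
Step 3: δ(r3, □) = (r0, 0, L)

The first 4 configurations are:
[r0]2121110 ⊢ [r0]□□121110 ⊢ 0[r3]□121110 ⊢ [r0]00121110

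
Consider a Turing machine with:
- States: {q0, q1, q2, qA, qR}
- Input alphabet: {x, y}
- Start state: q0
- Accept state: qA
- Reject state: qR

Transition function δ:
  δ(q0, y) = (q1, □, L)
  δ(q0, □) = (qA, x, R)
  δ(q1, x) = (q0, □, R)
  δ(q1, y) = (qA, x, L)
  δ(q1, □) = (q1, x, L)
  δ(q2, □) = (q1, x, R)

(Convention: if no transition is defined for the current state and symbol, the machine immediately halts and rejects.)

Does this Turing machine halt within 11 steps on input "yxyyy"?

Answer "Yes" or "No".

Execution trace:
Initial: [q0]yxyyy
Step 1: δ(q0, y) = (q1, □, L) → [q1]□□xyyy
Step 2: δ(q1, □) = (q1, x, L) → [q1]□x□xyyy
Step 3: δ(q1, □) = (q1, x, L) → [q1]□xx□xyyy
Step 4: δ(q1, □) = (q1, x, L) → [q1]□xxx□xyyy
Step 5: δ(q1, □) = (q1, x, L) → [q1]□xxxx□xyyy
Step 6: δ(q1, □) = (q1, x, L) → [q1]□xxxxx□xyyy
Step 7: δ(q1, □) = (q1, x, L) → [q1]□xxxxxx□xyyy
Step 8: δ(q1, □) = (q1, x, L) → [q1]□xxxxxxx□xyyy
Step 9: δ(q1, □) = (q1, x, L) → [q1]□xxxxxxxx□xyyy
Step 10: δ(q1, □) = (q1, x, L) → [q1]□xxxxxxxxx□xyyy
Step 11: δ(q1, □) = (q1, x, L) → [q1]□xxxxxxxxxx□xyyy

The machine has not reached a halting state after 11 steps.
The machine did not halt within the 11-step bound.

Answer: No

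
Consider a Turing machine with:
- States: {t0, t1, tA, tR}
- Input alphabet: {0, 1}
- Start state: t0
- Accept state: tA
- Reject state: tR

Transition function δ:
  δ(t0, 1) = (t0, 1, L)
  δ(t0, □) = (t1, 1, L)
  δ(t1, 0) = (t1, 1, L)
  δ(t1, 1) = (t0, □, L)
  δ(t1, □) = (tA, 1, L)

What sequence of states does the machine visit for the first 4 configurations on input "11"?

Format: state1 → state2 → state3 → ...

Execution trace:
Initial: [t0]11
Step 1: δ(t0, 1) = (t0, 1, L) → [t0]□11
Step 2: δ(t0, □) = (t1, 1, L) → [t1]□111
Step 3: δ(t1, □) = (tA, 1, L) → [tA]□1111

The machine reaches the accept state tA and halts.

State sequence: t0 → t0 → t1 → tA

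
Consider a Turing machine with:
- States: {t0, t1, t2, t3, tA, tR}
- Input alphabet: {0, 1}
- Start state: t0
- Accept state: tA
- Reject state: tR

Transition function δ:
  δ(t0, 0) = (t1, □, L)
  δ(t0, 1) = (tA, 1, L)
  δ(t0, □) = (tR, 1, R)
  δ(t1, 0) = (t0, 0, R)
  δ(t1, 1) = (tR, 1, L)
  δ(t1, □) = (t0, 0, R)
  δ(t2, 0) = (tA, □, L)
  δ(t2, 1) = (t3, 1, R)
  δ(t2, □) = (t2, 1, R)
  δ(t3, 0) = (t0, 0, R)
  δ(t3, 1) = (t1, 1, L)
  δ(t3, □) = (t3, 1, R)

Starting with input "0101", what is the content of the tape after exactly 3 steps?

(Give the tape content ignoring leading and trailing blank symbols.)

Execution trace:
Initial: [t0]0101
Step 1: δ(t0, 0) = (t1, □, L) → [t1]□□101
Step 2: δ(t1, □) = (t0, 0, R) → 0[t0]□101
Step 3: δ(t0, □) = (tR, 1, R) → 01[tR]101

The machine reaches the reject state tR and halts.

After 3 steps, the tape (ignoring leading/trailing blanks) is: 01101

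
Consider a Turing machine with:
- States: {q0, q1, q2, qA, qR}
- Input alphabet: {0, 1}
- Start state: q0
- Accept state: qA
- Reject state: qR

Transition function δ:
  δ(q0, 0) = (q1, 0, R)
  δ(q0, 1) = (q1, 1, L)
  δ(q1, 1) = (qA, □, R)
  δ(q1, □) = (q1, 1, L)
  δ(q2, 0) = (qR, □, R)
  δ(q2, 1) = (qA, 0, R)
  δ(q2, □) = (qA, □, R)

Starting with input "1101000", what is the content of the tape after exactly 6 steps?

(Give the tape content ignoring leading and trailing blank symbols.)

Execution trace:
Initial: [q0]1101000
Step 1: δ(q0, 1) = (q1, 1, L) → [q1]□1101000
Step 2: δ(q1, □) = (q1, 1, L) → [q1]□11101000
Step 3: δ(q1, □) = (q1, 1, L) → [q1]□111101000
Step 4: δ(q1, □) = (q1, 1, L) → [q1]□1111101000
Step 5: δ(q1, □) = (q1, 1, L) → [q1]□11111101000
Step 6: δ(q1, □) = (q1, 1, L) → [q1]□111111101000

After 6 steps, the tape (ignoring leading/trailing blanks) is: 111111101000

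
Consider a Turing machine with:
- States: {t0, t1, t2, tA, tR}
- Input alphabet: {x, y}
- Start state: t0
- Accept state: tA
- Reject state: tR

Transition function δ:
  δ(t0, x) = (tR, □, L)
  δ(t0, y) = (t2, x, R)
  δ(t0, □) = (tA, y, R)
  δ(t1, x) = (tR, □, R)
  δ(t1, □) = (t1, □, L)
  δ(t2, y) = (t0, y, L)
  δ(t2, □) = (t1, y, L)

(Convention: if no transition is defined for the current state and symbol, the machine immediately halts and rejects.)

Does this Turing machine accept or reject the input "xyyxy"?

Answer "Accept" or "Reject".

Execution trace:
Initial: [t0]xyyxy
Step 1: δ(t0, x) = (tR, □, L) → [tR]□□yyxy

The machine reaches the reject state tR and halts.

Answer: Reject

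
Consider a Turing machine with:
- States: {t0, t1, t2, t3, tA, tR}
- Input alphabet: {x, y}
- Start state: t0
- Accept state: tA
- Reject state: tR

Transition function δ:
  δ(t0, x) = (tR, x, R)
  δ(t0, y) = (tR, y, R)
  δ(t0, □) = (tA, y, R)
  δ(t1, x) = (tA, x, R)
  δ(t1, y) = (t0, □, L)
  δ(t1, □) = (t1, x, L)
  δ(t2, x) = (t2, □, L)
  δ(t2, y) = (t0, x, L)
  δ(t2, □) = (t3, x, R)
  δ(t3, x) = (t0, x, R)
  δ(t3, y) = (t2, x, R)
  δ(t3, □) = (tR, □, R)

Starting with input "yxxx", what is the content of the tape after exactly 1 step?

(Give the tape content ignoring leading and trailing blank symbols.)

Execution trace:
Initial: [t0]yxxx
Step 1: δ(t0, y) = (tR, y, R) → y[tR]xxx

The machine reaches the reject state tR and halts.

After 1 step, the tape (ignoring leading/trailing blanks) is: yxxx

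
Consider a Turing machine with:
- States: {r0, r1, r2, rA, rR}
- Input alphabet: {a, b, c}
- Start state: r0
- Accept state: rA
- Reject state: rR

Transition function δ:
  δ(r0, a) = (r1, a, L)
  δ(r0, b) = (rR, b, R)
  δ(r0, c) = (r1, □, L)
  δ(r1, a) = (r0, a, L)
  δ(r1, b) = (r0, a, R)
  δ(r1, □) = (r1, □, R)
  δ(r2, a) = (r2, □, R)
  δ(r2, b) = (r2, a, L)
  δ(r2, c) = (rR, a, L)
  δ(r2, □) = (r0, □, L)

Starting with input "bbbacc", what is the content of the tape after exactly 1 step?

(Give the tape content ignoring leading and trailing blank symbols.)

Execution trace:
Initial: [r0]bbbacc
Step 1: δ(r0, b) = (rR, b, R) → b[rR]bbacc

The machine reaches the reject state rR and halts.

After 1 step, the tape (ignoring leading/trailing blanks) is: bbbacc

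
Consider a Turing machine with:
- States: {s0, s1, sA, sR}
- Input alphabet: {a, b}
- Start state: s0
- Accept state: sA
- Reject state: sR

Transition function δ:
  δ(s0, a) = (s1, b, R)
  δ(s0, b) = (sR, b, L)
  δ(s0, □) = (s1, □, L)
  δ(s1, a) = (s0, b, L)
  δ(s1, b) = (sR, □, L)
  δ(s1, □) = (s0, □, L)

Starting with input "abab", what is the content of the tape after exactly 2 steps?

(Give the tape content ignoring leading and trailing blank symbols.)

Execution trace:
Initial: [s0]abab
Step 1: δ(s0, a) = (s1, b, R) → b[s1]bab
Step 2: δ(s1, b) = (sR, □, L) → [sR]b□ab

The machine reaches the reject state sR and halts.

After 2 steps, the tape (ignoring leading/trailing blanks) is: b□ab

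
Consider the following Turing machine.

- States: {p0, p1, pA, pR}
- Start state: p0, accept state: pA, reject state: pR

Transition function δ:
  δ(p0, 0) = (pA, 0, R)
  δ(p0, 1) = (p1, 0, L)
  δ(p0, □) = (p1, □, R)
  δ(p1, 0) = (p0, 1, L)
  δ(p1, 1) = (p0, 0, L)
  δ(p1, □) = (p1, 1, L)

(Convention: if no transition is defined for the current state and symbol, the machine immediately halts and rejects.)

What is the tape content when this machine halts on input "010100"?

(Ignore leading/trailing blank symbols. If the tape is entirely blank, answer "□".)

Execution trace:
Initial: [p0]010100
Step 1: δ(p0, 0) = (pA, 0, R) → 0[pA]10100

The machine reaches the accept state pA and halts.

Final tape (ignoring leading/trailing blanks): 010100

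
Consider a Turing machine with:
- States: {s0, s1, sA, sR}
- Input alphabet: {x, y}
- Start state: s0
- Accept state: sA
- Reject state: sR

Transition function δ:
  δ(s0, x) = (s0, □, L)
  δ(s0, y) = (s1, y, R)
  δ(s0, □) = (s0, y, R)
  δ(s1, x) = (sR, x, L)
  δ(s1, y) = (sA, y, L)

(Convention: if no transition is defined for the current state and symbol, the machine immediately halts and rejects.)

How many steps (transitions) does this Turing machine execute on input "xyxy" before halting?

Execution trace:
Initial: [s0]xyxy
Step 1: δ(s0, x) = (s0, □, L) → [s0]□□yxy
Step 2: δ(s0, □) = (s0, y, R) → y[s0]□yxy
Step 3: δ(s0, □) = (s0, y, R) → yy[s0]yxy
Step 4: δ(s0, y) = (s1, y, R) → yyy[s1]xy
Step 5: δ(s1, x) = (sR, x, L) → yy[sR]yxy

The machine reaches the reject state sR and halts.

The machine executed 5 steps before halting.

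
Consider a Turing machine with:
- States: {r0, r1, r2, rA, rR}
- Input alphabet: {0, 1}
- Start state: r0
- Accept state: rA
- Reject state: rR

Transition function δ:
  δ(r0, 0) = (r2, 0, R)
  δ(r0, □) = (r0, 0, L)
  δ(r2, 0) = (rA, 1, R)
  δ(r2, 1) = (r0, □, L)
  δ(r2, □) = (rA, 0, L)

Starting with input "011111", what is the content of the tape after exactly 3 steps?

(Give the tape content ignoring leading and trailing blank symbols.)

Execution trace:
Initial: [r0]011111
Step 1: δ(r0, 0) = (r2, 0, R) → 0[r2]11111
Step 2: δ(r2, 1) = (r0, □, L) → [r0]0□1111
Step 3: δ(r0, 0) = (r2, 0, R) → 0[r2]□1111

After 3 steps, the tape (ignoring leading/trailing blanks) is: 0□1111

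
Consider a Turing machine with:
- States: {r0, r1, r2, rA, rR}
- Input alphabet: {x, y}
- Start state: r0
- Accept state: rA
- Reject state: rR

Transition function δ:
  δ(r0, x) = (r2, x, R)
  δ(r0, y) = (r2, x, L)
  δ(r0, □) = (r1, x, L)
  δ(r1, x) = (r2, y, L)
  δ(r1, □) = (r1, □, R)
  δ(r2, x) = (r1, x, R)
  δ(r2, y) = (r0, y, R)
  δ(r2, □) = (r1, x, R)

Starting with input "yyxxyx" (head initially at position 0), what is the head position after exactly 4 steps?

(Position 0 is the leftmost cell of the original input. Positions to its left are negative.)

Execution trace (head position shown):
Step 0: [r0]yyxxyx  (head at position 0)
Step 1: move left → [r2]□xyxxyx  (head at position -1)
Step 2: move right → x[r1]xyxxyx  (head at position 0)
Step 3: move left → [r2]xyyxxyx  (head at position -1)
Step 4: move right → x[r1]yyxxyx  (head at position 0)

After 4 steps, the head is at position 0.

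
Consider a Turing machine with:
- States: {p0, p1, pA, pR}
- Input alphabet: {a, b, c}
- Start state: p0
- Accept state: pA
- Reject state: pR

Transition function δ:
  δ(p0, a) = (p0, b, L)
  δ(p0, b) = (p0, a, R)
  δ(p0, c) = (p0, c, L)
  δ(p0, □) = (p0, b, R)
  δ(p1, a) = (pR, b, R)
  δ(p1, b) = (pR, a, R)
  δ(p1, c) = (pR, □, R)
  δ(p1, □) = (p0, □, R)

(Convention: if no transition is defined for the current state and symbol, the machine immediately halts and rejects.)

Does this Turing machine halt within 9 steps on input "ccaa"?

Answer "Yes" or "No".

Execution trace:
Initial: [p0]ccaa
Step 1: δ(p0, c) = (p0, c, L) → [p0]□ccaa
Step 2: δ(p0, □) = (p0, b, R) → b[p0]ccaa
Step 3: δ(p0, c) = (p0, c, L) → [p0]bccaa
Step 4: δ(p0, b) = (p0, a, R) → a[p0]ccaa
Step 5: δ(p0, c) = (p0, c, L) → [p0]accaa
Step 6: δ(p0, a) = (p0, b, L) → [p0]□bccaa
Step 7: δ(p0, □) = (p0, b, R) → b[p0]bccaa
Step 8: δ(p0, b) = (p0, a, R) → ba[p0]ccaa
Step 9: δ(p0, c) = (p0, c, L) → b[p0]accaa

The machine has not reached a halting state after 9 steps.
The machine did not halt within the 9-step bound.

Answer: No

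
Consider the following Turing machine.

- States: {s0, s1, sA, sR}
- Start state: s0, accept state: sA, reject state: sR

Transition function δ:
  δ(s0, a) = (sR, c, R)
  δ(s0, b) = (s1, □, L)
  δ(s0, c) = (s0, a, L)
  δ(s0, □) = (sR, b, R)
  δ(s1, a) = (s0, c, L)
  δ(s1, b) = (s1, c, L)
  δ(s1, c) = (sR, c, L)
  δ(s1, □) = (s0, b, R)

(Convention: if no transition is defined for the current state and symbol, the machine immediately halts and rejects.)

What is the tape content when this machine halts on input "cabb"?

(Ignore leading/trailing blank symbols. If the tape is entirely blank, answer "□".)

Execution trace:
Initial: [s0]cabb
Step 1: δ(s0, c) = (s0, a, L) → [s0]□aabb
Step 2: δ(s0, □) = (sR, b, R) → b[sR]aabb

The machine reaches the reject state sR and halts.

Final tape (ignoring leading/trailing blanks): baabb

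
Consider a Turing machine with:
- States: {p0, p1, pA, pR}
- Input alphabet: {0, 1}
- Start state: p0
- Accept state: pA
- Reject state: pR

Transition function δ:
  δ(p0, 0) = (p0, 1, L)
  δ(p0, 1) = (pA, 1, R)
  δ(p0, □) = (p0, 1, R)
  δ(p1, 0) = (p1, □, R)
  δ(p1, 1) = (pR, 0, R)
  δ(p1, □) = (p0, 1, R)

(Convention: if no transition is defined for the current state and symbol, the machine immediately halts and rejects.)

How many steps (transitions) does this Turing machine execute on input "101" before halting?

Execution trace:
Initial: [p0]101
Step 1: δ(p0, 1) = (pA, 1, R) → 1[pA]01

The machine reaches the accept state pA and halts.

The machine executed 1 step before halting.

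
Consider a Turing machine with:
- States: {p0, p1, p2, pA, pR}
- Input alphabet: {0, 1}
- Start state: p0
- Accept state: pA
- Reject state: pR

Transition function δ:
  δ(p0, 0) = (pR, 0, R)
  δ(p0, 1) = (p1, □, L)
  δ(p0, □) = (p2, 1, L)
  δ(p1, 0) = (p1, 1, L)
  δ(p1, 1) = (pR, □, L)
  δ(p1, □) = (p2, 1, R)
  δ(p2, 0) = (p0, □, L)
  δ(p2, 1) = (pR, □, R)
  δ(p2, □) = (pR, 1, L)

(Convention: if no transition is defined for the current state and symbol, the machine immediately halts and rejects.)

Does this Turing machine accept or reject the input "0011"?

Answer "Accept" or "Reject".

Execution trace:
Initial: [p0]0011
Step 1: δ(p0, 0) = (pR, 0, R) → 0[pR]011

The machine reaches the reject state pR and halts.

Answer: Reject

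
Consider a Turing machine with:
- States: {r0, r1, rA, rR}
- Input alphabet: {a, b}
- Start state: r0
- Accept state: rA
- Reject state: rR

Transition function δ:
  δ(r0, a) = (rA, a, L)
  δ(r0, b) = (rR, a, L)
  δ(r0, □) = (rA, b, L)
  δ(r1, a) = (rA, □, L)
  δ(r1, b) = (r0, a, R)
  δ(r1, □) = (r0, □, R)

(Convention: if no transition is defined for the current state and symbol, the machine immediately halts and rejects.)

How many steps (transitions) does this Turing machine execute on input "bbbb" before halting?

Execution trace:
Initial: [r0]bbbb
Step 1: δ(r0, b) = (rR, a, L) → [rR]□abbb

The machine reaches the reject state rR and halts.

The machine executed 1 step before halting.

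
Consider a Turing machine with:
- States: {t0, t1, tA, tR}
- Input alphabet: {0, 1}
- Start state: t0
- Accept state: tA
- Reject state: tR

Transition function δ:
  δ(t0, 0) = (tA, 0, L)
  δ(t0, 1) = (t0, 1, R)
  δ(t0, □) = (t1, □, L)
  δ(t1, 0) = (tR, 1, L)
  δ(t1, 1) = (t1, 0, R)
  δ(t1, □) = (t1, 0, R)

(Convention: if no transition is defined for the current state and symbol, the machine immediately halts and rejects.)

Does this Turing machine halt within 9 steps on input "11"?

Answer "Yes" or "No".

Execution trace:
Initial: [t0]11
Step 1: δ(t0, 1) = (t0, 1, R) → 1[t0]1
Step 2: δ(t0, 1) = (t0, 1, R) → 11[t0]□
Step 3: δ(t0, □) = (t1, □, L) → 1[t1]1□
Step 4: δ(t1, 1) = (t1, 0, R) → 10[t1]□
Step 5: δ(t1, □) = (t1, 0, R) → 100[t1]□
Step 6: δ(t1, □) = (t1, 0, R) → 1000[t1]□
Step 7: δ(t1, □) = (t1, 0, R) → 10000[t1]□
Step 8: δ(t1, □) = (t1, 0, R) → 100000[t1]□
Step 9: δ(t1, □) = (t1, 0, R) → 1000000[t1]□

The machine has not reached a halting state after 9 steps.
The machine did not halt within the 9-step bound.

Answer: No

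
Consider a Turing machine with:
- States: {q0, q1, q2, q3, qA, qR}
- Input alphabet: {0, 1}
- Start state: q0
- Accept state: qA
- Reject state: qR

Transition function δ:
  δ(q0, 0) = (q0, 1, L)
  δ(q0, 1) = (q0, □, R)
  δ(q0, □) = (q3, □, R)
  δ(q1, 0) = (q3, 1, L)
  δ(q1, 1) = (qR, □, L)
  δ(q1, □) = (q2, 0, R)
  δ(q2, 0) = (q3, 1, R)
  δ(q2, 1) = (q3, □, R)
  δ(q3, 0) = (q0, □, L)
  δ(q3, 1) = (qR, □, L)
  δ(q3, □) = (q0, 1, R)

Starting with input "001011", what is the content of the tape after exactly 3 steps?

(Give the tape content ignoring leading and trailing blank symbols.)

Execution trace:
Initial: [q0]001011
Step 1: δ(q0, 0) = (q0, 1, L) → [q0]□101011
Step 2: δ(q0, □) = (q3, □, R) → □[q3]101011
Step 3: δ(q3, 1) = (qR, □, L) → [qR]□□01011

The machine reaches the reject state qR and halts.

After 3 steps, the tape (ignoring leading/trailing blanks) is: 01011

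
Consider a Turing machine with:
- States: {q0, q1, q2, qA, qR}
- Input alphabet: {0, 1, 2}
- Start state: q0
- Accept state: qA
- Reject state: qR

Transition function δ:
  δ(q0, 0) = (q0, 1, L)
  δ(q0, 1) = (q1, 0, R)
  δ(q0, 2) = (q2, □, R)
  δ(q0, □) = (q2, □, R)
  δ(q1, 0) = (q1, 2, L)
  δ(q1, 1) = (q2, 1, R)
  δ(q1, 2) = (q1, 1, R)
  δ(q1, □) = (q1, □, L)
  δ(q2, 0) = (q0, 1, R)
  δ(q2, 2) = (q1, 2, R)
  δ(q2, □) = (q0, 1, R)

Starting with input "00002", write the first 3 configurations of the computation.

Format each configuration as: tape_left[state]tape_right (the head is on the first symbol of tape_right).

Transitions applied:
Step 1: δ(q0, 0) = (q0, 1, L)
Step 2: δ(q0, □) = (q2, □, R)

The first 3 configurations are:
[q0]00002 ⊢ [q0]□10002 ⊢ □[q2]10002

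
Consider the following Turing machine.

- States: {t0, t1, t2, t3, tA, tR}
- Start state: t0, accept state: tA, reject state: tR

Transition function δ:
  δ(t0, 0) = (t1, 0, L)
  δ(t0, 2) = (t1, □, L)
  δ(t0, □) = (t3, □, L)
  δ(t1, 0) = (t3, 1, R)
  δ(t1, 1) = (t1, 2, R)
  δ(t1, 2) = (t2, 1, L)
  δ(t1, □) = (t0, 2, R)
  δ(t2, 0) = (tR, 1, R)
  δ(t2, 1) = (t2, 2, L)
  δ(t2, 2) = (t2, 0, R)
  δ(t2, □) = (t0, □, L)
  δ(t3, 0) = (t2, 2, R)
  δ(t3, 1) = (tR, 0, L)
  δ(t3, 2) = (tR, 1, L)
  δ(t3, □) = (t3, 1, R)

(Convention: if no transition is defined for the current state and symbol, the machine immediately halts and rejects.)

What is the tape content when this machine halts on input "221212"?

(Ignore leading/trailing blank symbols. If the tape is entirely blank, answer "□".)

Execution trace:
Initial: [t0]221212
Step 1: δ(t0, 2) = (t1, □, L) → [t1]□□21212
Step 2: δ(t1, □) = (t0, 2, R) → 2[t0]□21212
Step 3: δ(t0, □) = (t3, □, L) → [t3]2□21212
Step 4: δ(t3, 2) = (tR, 1, L) → [tR]□1□21212

The machine reaches the reject state tR and halts.

Final tape (ignoring leading/trailing blanks): 1□21212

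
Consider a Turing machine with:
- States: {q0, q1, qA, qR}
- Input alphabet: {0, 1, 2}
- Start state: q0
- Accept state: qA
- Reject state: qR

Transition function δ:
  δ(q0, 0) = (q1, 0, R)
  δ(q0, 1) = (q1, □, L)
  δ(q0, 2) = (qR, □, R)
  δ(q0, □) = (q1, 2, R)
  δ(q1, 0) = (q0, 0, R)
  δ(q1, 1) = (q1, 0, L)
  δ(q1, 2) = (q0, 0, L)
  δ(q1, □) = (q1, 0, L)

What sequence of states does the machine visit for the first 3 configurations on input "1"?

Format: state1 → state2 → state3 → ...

Execution trace:
Initial: [q0]1
Step 1: δ(q0, 1) = (q1, □, L) → [q1]□□
Step 2: δ(q1, □) = (q1, 0, L) → [q1]□0□

State sequence: q0 → q1 → q1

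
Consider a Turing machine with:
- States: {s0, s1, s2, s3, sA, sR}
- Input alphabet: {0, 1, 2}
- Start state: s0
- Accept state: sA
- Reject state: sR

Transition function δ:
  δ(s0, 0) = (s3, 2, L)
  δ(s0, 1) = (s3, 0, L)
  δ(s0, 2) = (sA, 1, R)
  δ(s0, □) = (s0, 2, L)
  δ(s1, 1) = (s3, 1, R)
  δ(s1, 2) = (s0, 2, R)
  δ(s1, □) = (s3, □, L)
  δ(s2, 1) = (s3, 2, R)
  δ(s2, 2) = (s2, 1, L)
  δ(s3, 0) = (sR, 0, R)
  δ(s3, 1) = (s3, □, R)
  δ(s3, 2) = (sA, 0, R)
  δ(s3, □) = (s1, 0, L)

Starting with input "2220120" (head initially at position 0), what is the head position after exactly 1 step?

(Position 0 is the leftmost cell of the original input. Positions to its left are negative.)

Execution trace (head position shown):
Step 0: [s0]2220120  (head at position 0)
Step 1: move right → 1[sA]220120  (head at position 1)

After 1 step, the head is at position 1.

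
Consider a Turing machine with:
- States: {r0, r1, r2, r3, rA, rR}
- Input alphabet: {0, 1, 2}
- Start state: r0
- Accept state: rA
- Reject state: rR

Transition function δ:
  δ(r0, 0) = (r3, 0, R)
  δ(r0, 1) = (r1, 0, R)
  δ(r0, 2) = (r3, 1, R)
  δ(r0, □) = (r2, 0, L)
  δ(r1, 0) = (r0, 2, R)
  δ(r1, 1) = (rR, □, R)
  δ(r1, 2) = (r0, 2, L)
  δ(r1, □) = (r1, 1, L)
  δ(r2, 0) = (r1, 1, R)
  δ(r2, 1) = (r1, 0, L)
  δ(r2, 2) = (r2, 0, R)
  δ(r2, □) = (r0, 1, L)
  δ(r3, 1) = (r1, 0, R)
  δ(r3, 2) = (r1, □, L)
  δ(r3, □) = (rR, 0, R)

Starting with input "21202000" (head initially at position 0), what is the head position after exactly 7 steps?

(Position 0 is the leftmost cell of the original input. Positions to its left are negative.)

Execution trace (head position shown):
Step 0: [r0]21202000  (head at position 0)
Step 1: move right → 1[r3]1202000  (head at position 1)
Step 2: move right → 10[r1]202000  (head at position 2)
Step 3: move left → 1[r0]0202000  (head at position 1)
Step 4: move right → 10[r3]202000  (head at position 2)
Step 5: move left → 1[r1]0□02000  (head at position 1)
Step 6: move right → 12[r0]□02000  (head at position 2)
Step 7: move left → 1[r2]2002000  (head at position 1)

After 7 steps, the head is at position 1.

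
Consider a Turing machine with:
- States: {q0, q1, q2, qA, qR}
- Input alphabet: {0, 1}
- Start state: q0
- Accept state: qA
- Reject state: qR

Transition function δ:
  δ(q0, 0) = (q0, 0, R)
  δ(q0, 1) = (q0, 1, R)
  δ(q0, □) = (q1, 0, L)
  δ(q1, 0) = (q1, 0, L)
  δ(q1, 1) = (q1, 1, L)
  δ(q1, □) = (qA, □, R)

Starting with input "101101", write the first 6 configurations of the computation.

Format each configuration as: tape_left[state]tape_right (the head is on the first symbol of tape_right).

Transitions applied:
Step 1: δ(q0, 1) = (q0, 1, R)
Step 2: δ(q0, 0) = (q0, 0, R)
Step 3: δ(q0, 1) = (q0, 1, R)
Step 4: δ(q0, 1) = (q0, 1, R)
Step 5: δ(q0, 0) = (q0, 0, R)

The first 6 configurations are:
[q0]101101 ⊢ 1[q0]01101 ⊢ 10[q0]1101 ⊢ 101[q0]101 ⊢ 1011[q0]01 ⊢ 10110[q0]1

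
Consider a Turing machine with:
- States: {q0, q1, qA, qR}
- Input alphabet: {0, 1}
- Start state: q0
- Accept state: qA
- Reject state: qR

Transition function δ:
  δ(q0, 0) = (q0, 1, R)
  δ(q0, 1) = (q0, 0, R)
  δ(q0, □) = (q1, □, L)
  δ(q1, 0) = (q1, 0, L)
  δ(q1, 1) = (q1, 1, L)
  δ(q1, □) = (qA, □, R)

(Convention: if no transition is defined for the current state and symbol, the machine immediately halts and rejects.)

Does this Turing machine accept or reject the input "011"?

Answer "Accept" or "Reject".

Execution trace:
Initial: [q0]011
Step 1: δ(q0, 0) = (q0, 1, R) → 1[q0]11
Step 2: δ(q0, 1) = (q0, 0, R) → 10[q0]1
Step 3: δ(q0, 1) = (q0, 0, R) → 100[q0]□
Step 4: δ(q0, □) = (q1, □, L) → 10[q1]0□
Step 5: δ(q1, 0) = (q1, 0, L) → 1[q1]00□
Step 6: δ(q1, 0) = (q1, 0, L) → [q1]100□
Step 7: δ(q1, 1) = (q1, 1, L) → [q1]□100□
Step 8: δ(q1, □) = (qA, □, R) → □[qA]100□

The machine reaches the accept state qA and halts.

Answer: Accept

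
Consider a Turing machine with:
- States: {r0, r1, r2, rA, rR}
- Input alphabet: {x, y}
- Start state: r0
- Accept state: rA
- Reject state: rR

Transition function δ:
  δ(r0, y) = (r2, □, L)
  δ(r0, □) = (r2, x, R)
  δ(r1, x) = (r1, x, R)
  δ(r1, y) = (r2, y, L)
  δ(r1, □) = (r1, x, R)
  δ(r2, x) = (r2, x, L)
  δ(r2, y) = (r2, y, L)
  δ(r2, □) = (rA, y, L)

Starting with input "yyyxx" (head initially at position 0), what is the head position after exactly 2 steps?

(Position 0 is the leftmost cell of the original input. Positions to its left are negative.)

Execution trace (head position shown):
Step 0: [r0]yyyxx  (head at position 0)
Step 1: move left → [r2]□□yyxx  (head at position -1)
Step 2: move left → [rA]□y□yyxx  (head at position -2)

After 2 steps, the head is at position -2.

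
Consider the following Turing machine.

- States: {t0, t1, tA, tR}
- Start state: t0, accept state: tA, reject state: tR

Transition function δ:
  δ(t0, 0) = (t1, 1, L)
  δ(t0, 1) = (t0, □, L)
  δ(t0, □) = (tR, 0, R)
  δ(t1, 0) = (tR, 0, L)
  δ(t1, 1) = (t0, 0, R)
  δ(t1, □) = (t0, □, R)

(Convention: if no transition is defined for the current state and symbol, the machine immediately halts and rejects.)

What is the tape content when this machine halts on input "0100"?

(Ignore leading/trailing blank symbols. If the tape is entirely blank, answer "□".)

Execution trace:
Initial: [t0]0100
Step 1: δ(t0, 0) = (t1, 1, L) → [t1]□1100
Step 2: δ(t1, □) = (t0, □, R) → □[t0]1100
Step 3: δ(t0, 1) = (t0, □, L) → [t0]□□100
Step 4: δ(t0, □) = (tR, 0, R) → 0[tR]□100

The machine reaches the reject state tR and halts.

Final tape (ignoring leading/trailing blanks): 0□100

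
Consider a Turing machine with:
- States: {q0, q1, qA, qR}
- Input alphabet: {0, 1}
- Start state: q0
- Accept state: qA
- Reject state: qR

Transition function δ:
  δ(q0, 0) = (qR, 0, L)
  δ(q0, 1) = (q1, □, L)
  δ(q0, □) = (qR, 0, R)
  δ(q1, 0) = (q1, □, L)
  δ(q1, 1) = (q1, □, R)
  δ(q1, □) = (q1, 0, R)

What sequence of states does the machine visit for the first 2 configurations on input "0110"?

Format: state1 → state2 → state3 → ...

Execution trace:
Initial: [q0]0110
Step 1: δ(q0, 0) = (qR, 0, L) → [qR]□0110

The machine reaches the reject state qR and halts.

State sequence: q0 → qR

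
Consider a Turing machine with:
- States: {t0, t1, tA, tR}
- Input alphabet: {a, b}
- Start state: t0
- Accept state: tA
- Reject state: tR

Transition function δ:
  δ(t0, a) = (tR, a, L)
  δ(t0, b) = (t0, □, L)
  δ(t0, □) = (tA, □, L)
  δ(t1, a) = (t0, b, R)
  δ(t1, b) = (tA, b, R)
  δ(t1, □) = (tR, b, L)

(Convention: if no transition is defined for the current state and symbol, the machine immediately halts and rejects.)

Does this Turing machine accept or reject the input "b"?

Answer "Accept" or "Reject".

Execution trace:
Initial: [t0]b
Step 1: δ(t0, b) = (t0, □, L) → [t0]□□
Step 2: δ(t0, □) = (tA, □, L) → [tA]□□□

The machine reaches the accept state tA and halts.

Answer: Accept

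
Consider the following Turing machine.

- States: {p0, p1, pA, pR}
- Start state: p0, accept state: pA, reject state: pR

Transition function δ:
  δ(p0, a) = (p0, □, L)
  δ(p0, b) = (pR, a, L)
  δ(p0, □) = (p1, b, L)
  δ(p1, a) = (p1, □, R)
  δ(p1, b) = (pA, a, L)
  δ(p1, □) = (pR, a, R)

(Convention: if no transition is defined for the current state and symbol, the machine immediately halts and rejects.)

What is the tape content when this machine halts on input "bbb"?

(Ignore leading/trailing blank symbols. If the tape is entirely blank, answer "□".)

Execution trace:
Initial: [p0]bbb
Step 1: δ(p0, b) = (pR, a, L) → [pR]□abb

The machine reaches the reject state pR and halts.

Final tape (ignoring leading/trailing blanks): abb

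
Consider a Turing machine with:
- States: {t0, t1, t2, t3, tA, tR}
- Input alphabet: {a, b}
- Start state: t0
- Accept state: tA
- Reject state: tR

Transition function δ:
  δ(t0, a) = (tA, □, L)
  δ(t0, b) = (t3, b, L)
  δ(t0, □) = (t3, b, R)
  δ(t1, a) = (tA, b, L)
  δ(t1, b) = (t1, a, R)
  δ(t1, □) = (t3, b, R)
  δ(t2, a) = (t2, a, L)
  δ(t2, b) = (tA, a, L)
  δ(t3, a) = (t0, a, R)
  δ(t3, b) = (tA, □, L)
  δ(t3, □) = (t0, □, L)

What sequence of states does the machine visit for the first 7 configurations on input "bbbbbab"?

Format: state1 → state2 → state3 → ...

Execution trace:
Initial: [t0]bbbbbab
Step 1: δ(t0, b) = (t3, b, L) → [t3]□bbbbbab
Step 2: δ(t3, □) = (t0, □, L) → [t0]□□bbbbbab
Step 3: δ(t0, □) = (t3, b, R) → b[t3]□bbbbbab
Step 4: δ(t3, □) = (t0, □, L) → [t0]b□bbbbbab
Step 5: δ(t0, b) = (t3, b, L) → [t3]□b□bbbbbab
Step 6: δ(t3, □) = (t0, □, L) → [t0]□□b□bbbbbab

State sequence: t0 → t3 → t0 → t3 → t0 → t3 → t0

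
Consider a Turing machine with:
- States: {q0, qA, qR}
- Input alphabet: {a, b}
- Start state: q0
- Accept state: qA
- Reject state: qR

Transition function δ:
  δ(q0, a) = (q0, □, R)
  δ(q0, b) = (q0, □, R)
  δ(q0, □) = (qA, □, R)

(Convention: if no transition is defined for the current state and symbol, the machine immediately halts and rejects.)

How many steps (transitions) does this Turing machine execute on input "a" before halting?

Execution trace:
Initial: [q0]a
Step 1: δ(q0, a) = (q0, □, R) → □[q0]□
Step 2: δ(q0, □) = (qA, □, R) → □□[qA]□

The machine reaches the accept state qA and halts.

The machine executed 2 steps before halting.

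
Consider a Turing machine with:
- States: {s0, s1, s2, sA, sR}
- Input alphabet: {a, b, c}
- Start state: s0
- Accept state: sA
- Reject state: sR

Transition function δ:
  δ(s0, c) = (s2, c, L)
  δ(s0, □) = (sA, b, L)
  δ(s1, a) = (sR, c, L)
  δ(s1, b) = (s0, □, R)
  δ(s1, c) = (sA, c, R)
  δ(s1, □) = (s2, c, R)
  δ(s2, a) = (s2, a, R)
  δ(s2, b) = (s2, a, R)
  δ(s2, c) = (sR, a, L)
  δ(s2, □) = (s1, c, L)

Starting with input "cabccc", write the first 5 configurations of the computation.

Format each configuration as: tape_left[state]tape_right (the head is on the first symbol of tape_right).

Transitions applied:
Step 1: δ(s0, c) = (s2, c, L)
Step 2: δ(s2, □) = (s1, c, L)
Step 3: δ(s1, □) = (s2, c, R)
Step 4: δ(s2, c) = (sR, a, L)

The first 5 configurations are:
[s0]cabccc ⊢ [s2]□cabccc ⊢ [s1]□ccabccc ⊢ c[s2]ccabccc ⊢ [sR]cacabccc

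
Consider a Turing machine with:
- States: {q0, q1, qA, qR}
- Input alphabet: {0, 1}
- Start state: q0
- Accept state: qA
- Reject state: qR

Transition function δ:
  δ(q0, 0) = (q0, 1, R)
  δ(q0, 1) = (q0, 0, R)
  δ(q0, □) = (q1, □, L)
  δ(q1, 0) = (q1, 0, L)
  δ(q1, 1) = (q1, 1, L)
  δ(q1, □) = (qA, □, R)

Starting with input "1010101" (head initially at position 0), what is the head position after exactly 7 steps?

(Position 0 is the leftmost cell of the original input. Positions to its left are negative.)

Execution trace (head position shown):
Step 0: [q0]1010101  (head at position 0)
Step 1: move right → 0[q0]010101  (head at position 1)
Step 2: move right → 01[q0]10101  (head at position 2)
Step 3: move right → 010[q0]0101  (head at position 3)
Step 4: move right → 0101[q0]101  (head at position 4)
Step 5: move right → 01010[q0]01  (head at position 5)
Step 6: move right → 010101[q0]1  (head at position 6)
Step 7: move right → 0101010[q0]□  (head at position 7)

After 7 steps, the head is at position 7.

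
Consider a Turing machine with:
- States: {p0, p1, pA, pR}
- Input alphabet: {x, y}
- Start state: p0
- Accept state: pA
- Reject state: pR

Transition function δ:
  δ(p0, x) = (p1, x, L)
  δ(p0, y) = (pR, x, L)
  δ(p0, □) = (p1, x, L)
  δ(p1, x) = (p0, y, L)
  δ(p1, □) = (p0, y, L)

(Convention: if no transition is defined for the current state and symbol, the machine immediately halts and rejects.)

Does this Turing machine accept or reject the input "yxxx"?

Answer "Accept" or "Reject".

Execution trace:
Initial: [p0]yxxx
Step 1: δ(p0, y) = (pR, x, L) → [pR]□xxxx

The machine reaches the reject state pR and halts.

Answer: Reject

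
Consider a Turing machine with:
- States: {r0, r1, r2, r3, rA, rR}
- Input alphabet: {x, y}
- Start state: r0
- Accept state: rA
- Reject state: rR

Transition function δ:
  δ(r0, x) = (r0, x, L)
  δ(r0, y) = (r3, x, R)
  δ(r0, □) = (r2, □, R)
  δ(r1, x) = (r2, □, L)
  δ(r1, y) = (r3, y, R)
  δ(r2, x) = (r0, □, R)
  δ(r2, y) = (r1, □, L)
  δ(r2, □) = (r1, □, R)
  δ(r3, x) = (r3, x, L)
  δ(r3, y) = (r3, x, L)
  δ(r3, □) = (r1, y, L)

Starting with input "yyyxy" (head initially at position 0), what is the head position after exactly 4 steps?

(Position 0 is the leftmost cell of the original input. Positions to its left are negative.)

Execution trace (head position shown):
Step 0: [r0]yyyxy  (head at position 0)
Step 1: move right → x[r3]yyxy  (head at position 1)
Step 2: move left → [r3]xxyxy  (head at position 0)
Step 3: move left → [r3]□xxyxy  (head at position -1)
Step 4: move left → [r1]□yxxyxy  (head at position -2)

After 4 steps, the head is at position -2.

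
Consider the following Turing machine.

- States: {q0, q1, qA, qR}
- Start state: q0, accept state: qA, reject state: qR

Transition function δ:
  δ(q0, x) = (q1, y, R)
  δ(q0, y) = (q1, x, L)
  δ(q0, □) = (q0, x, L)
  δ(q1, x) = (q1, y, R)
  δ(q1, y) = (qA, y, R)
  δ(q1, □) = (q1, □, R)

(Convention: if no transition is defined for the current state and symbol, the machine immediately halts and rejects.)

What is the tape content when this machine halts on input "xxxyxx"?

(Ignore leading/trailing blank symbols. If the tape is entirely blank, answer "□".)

Execution trace:
Initial: [q0]xxxyxx
Step 1: δ(q0, x) = (q1, y, R) → y[q1]xxyxx
Step 2: δ(q1, x) = (q1, y, R) → yy[q1]xyxx
Step 3: δ(q1, x) = (q1, y, R) → yyy[q1]yxx
Step 4: δ(q1, y) = (qA, y, R) → yyyy[qA]xx

The machine reaches the accept state qA and halts.

Final tape (ignoring leading/trailing blanks): yyyyxx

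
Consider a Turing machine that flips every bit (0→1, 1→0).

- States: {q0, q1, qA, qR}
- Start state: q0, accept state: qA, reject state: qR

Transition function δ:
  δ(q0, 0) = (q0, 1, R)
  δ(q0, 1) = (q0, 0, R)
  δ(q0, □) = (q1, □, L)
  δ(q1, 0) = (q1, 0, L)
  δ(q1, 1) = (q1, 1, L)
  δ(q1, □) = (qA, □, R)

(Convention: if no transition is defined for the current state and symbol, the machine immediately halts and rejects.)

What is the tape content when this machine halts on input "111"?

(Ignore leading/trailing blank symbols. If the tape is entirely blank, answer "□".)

Execution trace:
Initial: [q0]111
Step 1: δ(q0, 1) = (q0, 0, R) → 0[q0]11
Step 2: δ(q0, 1) = (q0, 0, R) → 00[q0]1
Step 3: δ(q0, 1) = (q0, 0, R) → 000[q0]□
Step 4: δ(q0, □) = (q1, □, L) → 00[q1]0□
Step 5: δ(q1, 0) = (q1, 0, L) → 0[q1]00□
Step 6: δ(q1, 0) = (q1, 0, L) → [q1]000□
Step 7: δ(q1, 0) = (q1, 0, L) → [q1]□000□
Step 8: δ(q1, □) = (qA, □, R) → □[qA]000□

The machine reaches the accept state qA and halts.

Final tape (ignoring leading/trailing blanks): 000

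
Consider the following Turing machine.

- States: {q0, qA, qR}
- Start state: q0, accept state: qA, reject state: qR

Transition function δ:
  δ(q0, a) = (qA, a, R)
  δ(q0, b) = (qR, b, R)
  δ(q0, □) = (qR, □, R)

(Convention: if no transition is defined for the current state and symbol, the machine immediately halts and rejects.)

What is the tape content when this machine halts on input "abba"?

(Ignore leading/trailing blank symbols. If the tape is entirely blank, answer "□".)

Execution trace:
Initial: [q0]abba
Step 1: δ(q0, a) = (qA, a, R) → a[qA]bba

The machine reaches the accept state qA and halts.

Final tape (ignoring leading/trailing blanks): abba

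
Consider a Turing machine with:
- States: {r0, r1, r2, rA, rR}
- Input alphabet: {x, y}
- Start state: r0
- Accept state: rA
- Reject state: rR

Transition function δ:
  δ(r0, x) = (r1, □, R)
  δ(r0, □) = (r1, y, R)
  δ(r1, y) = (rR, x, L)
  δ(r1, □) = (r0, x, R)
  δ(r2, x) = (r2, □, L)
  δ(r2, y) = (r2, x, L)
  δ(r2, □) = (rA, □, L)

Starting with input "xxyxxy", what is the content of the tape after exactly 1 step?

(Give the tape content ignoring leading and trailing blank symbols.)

Execution trace:
Initial: [r0]xxyxxy
Step 1: δ(r0, x) = (r1, □, R) → □[r1]xyxxy

No transition is defined for δ(r1, x). By convention the machine halts and rejects.

After 1 step, the tape (ignoring leading/trailing blanks) is: xyxxy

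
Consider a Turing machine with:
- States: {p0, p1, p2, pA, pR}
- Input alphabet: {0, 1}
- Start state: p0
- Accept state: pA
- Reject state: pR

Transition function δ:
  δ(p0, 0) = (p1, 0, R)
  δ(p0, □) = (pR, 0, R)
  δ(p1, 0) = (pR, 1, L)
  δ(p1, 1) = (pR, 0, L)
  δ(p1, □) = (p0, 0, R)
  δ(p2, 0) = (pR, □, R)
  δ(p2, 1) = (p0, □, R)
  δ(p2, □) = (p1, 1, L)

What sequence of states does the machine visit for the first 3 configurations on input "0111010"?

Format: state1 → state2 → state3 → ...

Execution trace:
Initial: [p0]0111010
Step 1: δ(p0, 0) = (p1, 0, R) → 0[p1]111010
Step 2: δ(p1, 1) = (pR, 0, L) → [pR]0011010

The machine reaches the reject state pR and halts.

State sequence: p0 → p1 → pR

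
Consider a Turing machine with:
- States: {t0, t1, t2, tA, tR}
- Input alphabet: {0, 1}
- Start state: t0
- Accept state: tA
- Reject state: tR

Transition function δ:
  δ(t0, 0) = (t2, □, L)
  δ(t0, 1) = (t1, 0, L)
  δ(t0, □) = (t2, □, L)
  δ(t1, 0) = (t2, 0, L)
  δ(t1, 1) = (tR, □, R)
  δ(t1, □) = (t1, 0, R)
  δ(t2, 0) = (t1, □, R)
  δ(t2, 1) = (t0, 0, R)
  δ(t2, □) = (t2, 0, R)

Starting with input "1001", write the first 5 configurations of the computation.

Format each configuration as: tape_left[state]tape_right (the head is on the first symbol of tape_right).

Transitions applied:
Step 1: δ(t0, 1) = (t1, 0, L)
Step 2: δ(t1, □) = (t1, 0, R)
Step 3: δ(t1, 0) = (t2, 0, L)
Step 4: δ(t2, 0) = (t1, □, R)

The first 5 configurations are:
[t0]1001 ⊢ [t1]□0001 ⊢ 0[t1]0001 ⊢ [t2]00001 ⊢ □[t1]0001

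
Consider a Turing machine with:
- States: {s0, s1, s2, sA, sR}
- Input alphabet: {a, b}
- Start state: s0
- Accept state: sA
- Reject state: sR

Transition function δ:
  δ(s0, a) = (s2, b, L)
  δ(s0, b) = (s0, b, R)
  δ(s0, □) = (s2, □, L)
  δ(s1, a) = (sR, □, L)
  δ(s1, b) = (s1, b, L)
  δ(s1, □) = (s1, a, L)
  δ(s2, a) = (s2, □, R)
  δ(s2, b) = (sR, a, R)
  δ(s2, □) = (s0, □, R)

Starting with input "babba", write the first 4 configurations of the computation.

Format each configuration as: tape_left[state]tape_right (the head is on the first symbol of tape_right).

Transitions applied:
Step 1: δ(s0, b) = (s0, b, R)
Step 2: δ(s0, a) = (s2, b, L)
Step 3: δ(s2, b) = (sR, a, R)

The first 4 configurations are:
[s0]babba ⊢ b[s0]abba ⊢ [s2]bbbba ⊢ a[sR]bbba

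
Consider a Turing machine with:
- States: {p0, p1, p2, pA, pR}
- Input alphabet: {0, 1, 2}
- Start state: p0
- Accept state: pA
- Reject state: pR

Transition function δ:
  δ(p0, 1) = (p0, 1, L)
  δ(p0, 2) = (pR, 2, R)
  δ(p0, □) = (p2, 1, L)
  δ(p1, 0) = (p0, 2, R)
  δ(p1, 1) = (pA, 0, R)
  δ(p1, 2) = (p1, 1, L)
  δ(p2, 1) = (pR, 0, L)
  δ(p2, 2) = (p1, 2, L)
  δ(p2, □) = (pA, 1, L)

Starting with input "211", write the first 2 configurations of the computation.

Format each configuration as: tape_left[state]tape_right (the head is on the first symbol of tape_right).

Transitions applied:
Step 1: δ(p0, 2) = (pR, 2, R)

The first 2 configurations are:
[p0]211 ⊢ 2[pR]11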